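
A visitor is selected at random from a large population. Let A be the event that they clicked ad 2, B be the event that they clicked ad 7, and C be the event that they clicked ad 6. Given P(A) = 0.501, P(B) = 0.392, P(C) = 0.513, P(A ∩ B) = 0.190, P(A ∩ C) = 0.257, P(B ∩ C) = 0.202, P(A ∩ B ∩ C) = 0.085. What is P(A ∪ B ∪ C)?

P(A ∪ B ∪ C) = 0.501 + 0.392 + 0.513 − 0.190 − 0.257 − 0.202 + 0.085 = 0.842

0.842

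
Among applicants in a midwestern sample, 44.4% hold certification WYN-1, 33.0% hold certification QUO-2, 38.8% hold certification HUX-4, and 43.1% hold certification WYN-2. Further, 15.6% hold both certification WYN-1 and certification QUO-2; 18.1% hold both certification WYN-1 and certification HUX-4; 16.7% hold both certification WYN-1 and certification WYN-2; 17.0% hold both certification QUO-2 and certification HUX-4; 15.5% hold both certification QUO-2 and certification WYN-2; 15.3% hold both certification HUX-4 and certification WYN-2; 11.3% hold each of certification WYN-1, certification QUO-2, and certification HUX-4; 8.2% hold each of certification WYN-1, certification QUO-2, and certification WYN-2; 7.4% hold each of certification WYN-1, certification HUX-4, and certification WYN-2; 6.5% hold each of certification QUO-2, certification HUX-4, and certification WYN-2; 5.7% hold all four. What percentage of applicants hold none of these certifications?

11.2%

P(union) = 44.4 + 33.0 + 38.8 + 43.1 − 15.6 − 18.1 − 16.7 − 17.0 − 15.5 − 15.3 + 11.3 + 8.2 + 7.4 + 6.5 − 5.7 = 88.8%
P(none) = 100% − 88.8% = 11.2%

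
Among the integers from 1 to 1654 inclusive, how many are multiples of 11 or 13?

266

150 + 127 − 11 = 266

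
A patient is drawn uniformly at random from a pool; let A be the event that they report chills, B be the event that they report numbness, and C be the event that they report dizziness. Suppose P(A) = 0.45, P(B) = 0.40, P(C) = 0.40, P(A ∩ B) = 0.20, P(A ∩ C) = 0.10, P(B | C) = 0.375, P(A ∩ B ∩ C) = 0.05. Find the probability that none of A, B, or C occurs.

0.15

P(B ∩ C) = P(C)·P(B|C) = 0.40 × 0.375 = 0.15
P(A ∪ B ∪ C) = 0.45 + 0.40 + 0.40 − 0.20 − 0.10 − 0.15 + 0.05 = 0.85
P(none) = 1 − 0.85 = 0.15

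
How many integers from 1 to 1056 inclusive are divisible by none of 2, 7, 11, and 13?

380

Inclusion–exclusion gives
⌊1056/2⌋ + ⌊1056/7⌋ + ⌊1056/11⌋ + ⌊1056/13⌋ − ⌊1056/14⌋ − ⌊1056/22⌋ − ⌊1056/26⌋ − ⌊1056/77⌋ − ⌊1056/91⌋ − ⌊1056/143⌋ + ⌊1056/154⌋ + ⌊1056/182⌋ + ⌊1056/286⌋ + ⌊1056/1001⌋ − ⌊1056/2002⌋ = 528 + 150 + 96 + 81 − 75 − 48 − 40 − 13 − 11 − 7 + 6 + 5 + 3 + 1 − 0 = 676
1056 − 676 = 380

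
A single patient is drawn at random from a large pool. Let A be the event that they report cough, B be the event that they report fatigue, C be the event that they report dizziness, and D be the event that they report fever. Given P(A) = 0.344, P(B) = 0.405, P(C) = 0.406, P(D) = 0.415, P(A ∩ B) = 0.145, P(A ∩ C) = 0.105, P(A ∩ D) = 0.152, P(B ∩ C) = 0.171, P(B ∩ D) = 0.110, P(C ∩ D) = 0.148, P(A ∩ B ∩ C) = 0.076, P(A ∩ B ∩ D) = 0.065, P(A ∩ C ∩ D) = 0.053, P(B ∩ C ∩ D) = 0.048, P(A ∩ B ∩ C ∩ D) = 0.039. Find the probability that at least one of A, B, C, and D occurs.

Using inclusion–exclusion:
P(A ∪ B ∪ C ∪ D) = 0.344 + 0.405 + 0.406 + 0.415 − 0.145 − 0.105 − 0.152 − 0.171 − 0.110 − 0.148 + 0.076 + 0.065 + 0.053 + 0.048 − 0.039 = 0.942

0.942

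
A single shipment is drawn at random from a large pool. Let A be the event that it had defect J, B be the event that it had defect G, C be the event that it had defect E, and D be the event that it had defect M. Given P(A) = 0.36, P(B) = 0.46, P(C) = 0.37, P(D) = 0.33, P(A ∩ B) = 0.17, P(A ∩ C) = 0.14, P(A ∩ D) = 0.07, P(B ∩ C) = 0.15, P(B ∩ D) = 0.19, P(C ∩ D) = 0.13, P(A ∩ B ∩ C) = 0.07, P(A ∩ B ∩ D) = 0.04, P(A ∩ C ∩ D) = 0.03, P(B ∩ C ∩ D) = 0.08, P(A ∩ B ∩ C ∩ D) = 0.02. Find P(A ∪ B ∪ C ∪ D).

0.87

By inclusion–exclusion:
P(A ∪ B ∪ C ∪ D) = 0.36 + 0.46 + 0.37 + 0.33 − 0.17 − 0.14 − 0.07 − 0.15 − 0.19 − 0.13 + 0.07 + 0.04 + 0.03 + 0.08 − 0.02 = 0.87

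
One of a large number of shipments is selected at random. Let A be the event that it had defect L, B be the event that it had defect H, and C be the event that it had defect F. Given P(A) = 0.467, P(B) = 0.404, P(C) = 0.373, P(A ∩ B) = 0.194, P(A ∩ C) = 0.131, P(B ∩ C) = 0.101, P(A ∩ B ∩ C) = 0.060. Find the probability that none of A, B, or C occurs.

0.122

P(A ∪ B ∪ C) = 0.467 + 0.404 + 0.373 − 0.194 − 0.131 − 0.101 + 0.060 = 0.878
P(none) = 1 − 0.878 = 0.122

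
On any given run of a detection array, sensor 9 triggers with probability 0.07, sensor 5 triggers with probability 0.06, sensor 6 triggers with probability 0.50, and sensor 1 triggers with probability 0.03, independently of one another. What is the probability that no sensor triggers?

0.423987

Independence gives P(none) = ∏(1 − pᵢ).
P(none) = (1 − 0.07) × (1 − 0.06) × (1 − 0.50) × (1 − 0.03) = 0.93 × 0.94 × 0.50 × 0.97 = 0.423987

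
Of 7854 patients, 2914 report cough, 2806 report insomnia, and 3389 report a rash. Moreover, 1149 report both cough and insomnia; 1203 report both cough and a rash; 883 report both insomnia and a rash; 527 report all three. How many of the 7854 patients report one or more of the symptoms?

6401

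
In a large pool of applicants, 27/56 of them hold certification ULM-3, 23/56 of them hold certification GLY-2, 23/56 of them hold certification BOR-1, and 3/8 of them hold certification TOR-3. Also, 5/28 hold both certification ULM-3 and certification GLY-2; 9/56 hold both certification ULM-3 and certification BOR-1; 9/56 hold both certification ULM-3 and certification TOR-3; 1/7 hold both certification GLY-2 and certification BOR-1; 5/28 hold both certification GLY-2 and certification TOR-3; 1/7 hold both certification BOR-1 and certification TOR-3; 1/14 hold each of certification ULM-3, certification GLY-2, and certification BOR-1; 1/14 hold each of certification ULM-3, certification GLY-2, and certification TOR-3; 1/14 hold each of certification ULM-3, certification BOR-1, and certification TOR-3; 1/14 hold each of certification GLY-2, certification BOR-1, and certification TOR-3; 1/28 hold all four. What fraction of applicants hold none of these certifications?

1/28

P(≥1) = 27/56 + 23/56 + 23/56 + 3/8 − 5/28 − 9/56 − 9/56 − 1/7 − 5/28 − 1/7 + 1/14 + 1/14 + 1/14 + 1/14 − 1/28 = 27/28
P(none) = 1 − 27/28 = 1/28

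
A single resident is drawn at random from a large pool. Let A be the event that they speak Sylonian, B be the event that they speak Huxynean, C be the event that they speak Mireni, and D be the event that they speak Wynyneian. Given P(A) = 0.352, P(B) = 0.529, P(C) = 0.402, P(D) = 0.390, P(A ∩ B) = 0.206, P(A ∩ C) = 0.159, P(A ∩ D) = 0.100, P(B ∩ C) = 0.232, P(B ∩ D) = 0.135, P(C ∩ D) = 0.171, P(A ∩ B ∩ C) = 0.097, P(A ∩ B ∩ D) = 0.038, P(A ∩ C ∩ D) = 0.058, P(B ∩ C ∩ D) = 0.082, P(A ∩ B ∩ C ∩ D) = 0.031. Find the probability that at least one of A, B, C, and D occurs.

Apply inclusion-exclusion:
P(A ∪ B ∪ C ∪ D) = 0.352 + 0.529 + 0.402 + 0.390 − 0.206 − 0.159 − 0.100 − 0.232 − 0.135 − 0.171 + 0.097 + 0.038 + 0.058 + 0.082 − 0.031 = 0.914

0.914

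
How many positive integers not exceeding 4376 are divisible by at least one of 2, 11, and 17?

2504

Apply inclusion-exclusion:
2188 + 397 + 257 − 198 − 128 − 23 + 11 = 2504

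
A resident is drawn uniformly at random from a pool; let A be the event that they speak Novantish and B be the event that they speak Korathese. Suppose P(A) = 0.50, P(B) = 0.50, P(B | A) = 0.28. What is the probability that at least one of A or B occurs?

P(A ∩ B) = P(A)·P(B|A) = 0.50 × 0.28 = 0.14
P(A ∪ B) = 0.50 + 0.50 − 0.14 = 0.86

0.86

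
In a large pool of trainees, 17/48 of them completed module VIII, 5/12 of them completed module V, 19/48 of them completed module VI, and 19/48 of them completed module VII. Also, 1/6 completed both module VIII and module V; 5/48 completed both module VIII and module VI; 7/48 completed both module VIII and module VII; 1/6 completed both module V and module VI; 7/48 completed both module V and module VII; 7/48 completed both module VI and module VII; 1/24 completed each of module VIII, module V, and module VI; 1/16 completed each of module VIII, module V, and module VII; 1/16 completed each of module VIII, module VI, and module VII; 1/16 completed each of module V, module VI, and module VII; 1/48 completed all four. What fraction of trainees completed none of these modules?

Using inclusion–exclusion:
P(union) = 17/48 + 5/12 + 19/48 + 19/48 − 1/6 − 5/48 − 7/48 − 1/6 − 7/48 − 7/48 + 1/24 + 1/16 + 1/16 + 1/16 − 1/48 = 43/48
P(none) = 1 − 43/48 = 5/48

5/48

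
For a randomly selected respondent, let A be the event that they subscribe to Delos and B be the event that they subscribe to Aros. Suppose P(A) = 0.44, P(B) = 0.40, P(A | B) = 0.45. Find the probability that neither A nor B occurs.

0.34

P(A ∩ B) = P(B)·P(A|B) = 0.40 × 0.45 = 0.18
P(A ∪ B) = 0.44 + 0.40 − 0.18 = 0.66
P(none) = 1 − 0.66 = 0.34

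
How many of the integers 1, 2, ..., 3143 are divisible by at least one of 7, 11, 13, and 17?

By inclusion-exclusion,
⌊3143/7⌋ + ⌊3143/11⌋ + ⌊3143/13⌋ + ⌊3143/17⌋ − ⌊3143/77⌋ − ⌊3143/91⌋ − ⌊3143/119⌋ − ⌊3143/143⌋ − ⌊3143/187⌋ − ⌊3143/221⌋ + ⌊3143/1001⌋ + ⌊3143/1309⌋ + ⌊3143/1547⌋ + ⌊3143/2431⌋ − ⌊3143/17017⌋ = 449 + 285 + 241 + 184 − 40 − 34 − 26 − 21 − 16 − 14 + 3 + 2 + 2 + 1 − 0 = 1016

1016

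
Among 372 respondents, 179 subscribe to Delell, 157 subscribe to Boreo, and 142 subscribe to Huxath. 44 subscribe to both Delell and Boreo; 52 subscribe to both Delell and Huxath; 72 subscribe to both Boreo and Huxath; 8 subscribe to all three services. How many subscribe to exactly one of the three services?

166

Using the inclusion–exclusion count for exactly one event:
N(exactly one) = 179 + 157 + 142 − 2·44 − 2·52 − 2·72 + 3·8 = 166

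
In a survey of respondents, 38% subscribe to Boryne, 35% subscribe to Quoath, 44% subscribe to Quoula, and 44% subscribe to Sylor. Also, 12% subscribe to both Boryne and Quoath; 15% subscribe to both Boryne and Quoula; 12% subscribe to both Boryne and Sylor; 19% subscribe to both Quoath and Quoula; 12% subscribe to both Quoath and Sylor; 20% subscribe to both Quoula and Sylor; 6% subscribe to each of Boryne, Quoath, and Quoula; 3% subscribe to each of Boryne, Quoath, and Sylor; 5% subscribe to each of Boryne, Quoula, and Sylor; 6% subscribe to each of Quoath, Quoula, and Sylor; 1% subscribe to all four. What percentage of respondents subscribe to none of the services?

Inclusion–exclusion gives
P(union) = 38 + 35 + 44 + 44 − 12 − 15 − 12 − 19 − 12 − 20 + 6 + 3 + 5 + 6 − 1 = 90%
P(none) = 100% − 90% = 10%

10%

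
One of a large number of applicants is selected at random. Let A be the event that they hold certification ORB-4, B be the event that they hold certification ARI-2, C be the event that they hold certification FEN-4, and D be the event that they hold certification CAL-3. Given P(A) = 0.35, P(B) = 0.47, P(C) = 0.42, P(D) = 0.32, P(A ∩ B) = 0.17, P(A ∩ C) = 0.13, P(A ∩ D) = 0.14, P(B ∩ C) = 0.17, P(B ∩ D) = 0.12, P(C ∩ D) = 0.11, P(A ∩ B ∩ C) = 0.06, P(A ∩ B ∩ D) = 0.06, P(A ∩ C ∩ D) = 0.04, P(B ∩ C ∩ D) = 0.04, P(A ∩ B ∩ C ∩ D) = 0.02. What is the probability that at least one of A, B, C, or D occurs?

By inclusion–exclusion:
P(A ∪ B ∪ C ∪ D) = 0.35 + 0.47 + 0.42 + 0.32 − 0.17 − 0.13 − 0.14 − 0.17 − 0.12 − 0.11 + 0.06 + 0.06 + 0.04 + 0.04 − 0.02 = 0.90

0.90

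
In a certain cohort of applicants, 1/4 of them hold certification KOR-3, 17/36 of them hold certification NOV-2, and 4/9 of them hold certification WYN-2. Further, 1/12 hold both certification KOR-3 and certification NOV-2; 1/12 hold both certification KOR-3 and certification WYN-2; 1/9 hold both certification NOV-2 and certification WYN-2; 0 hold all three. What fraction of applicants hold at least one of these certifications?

P(at least one) = 1/4 + 17/36 + 4/9 − 1/12 − 1/12 − 1/9 + 0 = 8/9

8/9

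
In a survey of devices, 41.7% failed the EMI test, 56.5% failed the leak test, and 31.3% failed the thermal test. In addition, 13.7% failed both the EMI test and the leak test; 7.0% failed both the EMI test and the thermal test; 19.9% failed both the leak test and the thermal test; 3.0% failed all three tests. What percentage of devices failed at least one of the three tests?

91.9%

P(union) = 41.7 + 56.5 + 31.3 − 13.7 − 7.0 − 19.9 + 3.0 = 91.9%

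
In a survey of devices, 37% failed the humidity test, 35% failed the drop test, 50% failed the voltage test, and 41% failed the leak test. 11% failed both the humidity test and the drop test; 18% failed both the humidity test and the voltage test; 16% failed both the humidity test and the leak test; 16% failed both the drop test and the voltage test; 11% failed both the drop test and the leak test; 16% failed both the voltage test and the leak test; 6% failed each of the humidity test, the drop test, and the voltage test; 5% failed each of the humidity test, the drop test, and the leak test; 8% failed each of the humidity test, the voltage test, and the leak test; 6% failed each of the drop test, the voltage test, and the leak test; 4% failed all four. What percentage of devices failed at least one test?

By inclusion-exclusion,
P(union) = 37 + 35 + 50 + 41 − 11 − 18 − 16 − 16 − 11 − 16 + 6 + 5 + 8 + 6 − 4 = 96%

96%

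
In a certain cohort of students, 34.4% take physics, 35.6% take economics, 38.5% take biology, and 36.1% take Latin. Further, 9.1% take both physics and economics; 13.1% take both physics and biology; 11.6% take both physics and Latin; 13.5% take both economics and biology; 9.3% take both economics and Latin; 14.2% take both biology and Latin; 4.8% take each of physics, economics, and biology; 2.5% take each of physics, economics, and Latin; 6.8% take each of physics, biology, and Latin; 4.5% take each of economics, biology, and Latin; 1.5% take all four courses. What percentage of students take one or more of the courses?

By inclusion-exclusion,
P(≥1) = 34.4 + 35.6 + 38.5 + 36.1 − 9.1 − 13.1 − 11.6 − 13.5 − 9.3 − 14.2 + 4.8 + 2.5 + 6.8 + 4.5 − 1.5 = 90.9%

90.9%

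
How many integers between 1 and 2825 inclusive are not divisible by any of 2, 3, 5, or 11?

685

floor(2825/2) + floor(2825/3) + floor(2825/5) + floor(2825/11) − floor(2825/6) − floor(2825/10) − floor(2825/22) − floor(2825/15) − floor(2825/33) − floor(2825/55) + floor(2825/30) + floor(2825/66) + floor(2825/110) + floor(2825/165) − floor(2825/330) = 1412 + 941 + 565 + 256 − 470 − 282 − 128 − 188 − 85 − 51 + 94 + 42 + 25 + 17 − 8 = 2140
2825 − 2140 = 685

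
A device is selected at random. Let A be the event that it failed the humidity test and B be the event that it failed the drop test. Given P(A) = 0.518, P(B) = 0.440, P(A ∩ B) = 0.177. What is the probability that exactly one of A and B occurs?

0.604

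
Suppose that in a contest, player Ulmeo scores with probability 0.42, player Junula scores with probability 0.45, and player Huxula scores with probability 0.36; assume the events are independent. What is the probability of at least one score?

Independence gives P(none) = ∏(1 − pᵢ).
P(none) = (1 − 0.42) × (1 − 0.45) × (1 − 0.36) = 0.58 × 0.55 × 0.64 = 0.20416
P(at least one) = 1 − 0.20416 = 0.79584

0.79584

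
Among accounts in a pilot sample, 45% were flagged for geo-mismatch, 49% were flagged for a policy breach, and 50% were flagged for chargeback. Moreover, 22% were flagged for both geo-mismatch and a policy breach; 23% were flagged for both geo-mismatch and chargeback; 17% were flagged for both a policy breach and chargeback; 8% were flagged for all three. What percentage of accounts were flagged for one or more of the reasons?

90%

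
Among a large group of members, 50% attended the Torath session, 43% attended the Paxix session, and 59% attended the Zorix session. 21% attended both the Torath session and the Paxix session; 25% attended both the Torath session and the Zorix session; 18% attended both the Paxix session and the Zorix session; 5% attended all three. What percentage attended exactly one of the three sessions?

39%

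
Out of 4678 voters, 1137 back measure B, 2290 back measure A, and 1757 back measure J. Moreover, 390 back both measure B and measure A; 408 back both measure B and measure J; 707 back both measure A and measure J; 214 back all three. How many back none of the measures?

785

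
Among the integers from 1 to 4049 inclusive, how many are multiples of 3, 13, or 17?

By inclusion–exclusion:
floor(4049/3) + floor(4049/13) + floor(4049/17) − floor(4049/39) − floor(4049/51) − floor(4049/221) + floor(4049/663) = 1349 + 311 + 238 − 103 − 79 − 18 + 6 = 1704

1704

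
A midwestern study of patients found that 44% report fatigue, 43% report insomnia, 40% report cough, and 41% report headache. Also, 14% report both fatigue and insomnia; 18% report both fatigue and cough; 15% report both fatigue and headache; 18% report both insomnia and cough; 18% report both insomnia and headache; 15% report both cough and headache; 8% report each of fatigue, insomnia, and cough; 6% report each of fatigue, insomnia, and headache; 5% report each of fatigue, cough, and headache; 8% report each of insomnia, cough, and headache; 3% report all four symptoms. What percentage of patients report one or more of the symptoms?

94%

P(union) = 44 + 43 + 40 + 41 − 14 − 18 − 15 − 18 − 18 − 15 + 8 + 6 + 5 + 8 − 3 = 94%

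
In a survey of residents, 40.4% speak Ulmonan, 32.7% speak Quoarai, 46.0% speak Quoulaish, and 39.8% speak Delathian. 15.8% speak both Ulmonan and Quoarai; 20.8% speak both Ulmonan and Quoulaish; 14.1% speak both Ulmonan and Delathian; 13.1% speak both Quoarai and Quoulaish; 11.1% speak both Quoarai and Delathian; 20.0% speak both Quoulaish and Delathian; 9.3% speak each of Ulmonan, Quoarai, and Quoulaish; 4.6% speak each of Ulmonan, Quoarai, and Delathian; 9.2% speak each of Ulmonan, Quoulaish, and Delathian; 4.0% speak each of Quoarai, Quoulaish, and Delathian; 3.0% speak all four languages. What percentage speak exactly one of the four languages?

38.4%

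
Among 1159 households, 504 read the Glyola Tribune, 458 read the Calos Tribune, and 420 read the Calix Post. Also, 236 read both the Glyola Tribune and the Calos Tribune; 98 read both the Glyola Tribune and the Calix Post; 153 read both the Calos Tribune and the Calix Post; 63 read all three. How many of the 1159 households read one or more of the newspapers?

958

N(≥1) = 504 + 458 + 420 − 236 − 98 − 153 + 63 = 958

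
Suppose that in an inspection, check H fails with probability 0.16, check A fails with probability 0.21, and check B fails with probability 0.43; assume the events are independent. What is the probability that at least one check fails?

0.621748

P(none) = (1 − 0.16) × (1 − 0.21) × (1 − 0.43) = 0.84 × 0.79 × 0.57 = 0.378252
P(at least one) = 1 − 0.378252 = 0.621748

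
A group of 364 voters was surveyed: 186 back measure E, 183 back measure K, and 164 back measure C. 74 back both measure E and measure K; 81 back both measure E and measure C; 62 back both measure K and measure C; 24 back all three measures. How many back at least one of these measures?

By inclusion-exclusion,
|at least one| = 186 + 183 + 164 − 74 − 81 − 62 + 24 = 340

340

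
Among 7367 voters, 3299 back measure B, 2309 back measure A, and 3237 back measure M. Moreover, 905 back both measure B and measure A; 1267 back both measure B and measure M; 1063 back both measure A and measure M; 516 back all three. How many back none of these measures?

Apply inclusion-exclusion:
|union| = 3299 + 2309 + 3237 − 905 − 1267 − 1063 + 516 = 6126
None: 7367 − 6126 = 1241

1241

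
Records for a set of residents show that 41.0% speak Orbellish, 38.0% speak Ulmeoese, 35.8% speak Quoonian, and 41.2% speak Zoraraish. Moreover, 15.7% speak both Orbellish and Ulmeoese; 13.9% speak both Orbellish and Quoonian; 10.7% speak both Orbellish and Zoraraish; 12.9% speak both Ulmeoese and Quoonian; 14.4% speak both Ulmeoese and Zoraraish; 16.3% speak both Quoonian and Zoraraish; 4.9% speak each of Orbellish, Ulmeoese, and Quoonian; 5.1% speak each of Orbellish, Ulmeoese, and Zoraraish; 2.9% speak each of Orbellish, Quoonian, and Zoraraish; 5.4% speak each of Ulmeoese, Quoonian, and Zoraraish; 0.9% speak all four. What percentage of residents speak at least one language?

P(≥1) = 41.0 + 38.0 + 35.8 + 41.2 − 15.7 − 13.9 − 10.7 − 12.9 − 14.4 − 16.3 + 4.9 + 5.1 + 2.9 + 5.4 − 0.9 = 89.5%

89.5%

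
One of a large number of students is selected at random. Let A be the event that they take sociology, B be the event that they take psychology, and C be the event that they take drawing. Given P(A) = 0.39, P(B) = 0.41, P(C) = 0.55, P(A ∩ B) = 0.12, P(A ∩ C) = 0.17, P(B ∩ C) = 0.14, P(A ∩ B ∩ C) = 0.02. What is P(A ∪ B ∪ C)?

By inclusion-exclusion,
P(A ∪ B ∪ C) = 0.39 + 0.41 + 0.55 − 0.12 − 0.17 − 0.14 + 0.02 = 0.94

0.94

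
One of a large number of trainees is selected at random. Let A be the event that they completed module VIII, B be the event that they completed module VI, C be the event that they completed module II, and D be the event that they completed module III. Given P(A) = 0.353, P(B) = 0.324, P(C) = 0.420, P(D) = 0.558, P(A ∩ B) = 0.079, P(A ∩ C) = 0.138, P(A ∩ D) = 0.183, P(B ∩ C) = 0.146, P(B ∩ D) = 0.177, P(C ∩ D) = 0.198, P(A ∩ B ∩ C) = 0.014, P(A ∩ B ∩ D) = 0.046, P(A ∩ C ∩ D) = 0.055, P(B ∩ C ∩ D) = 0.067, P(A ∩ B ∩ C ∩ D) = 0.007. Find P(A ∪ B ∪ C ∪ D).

0.909

P(A ∪ B ∪ C ∪ D) = 0.353 + 0.324 + 0.420 + 0.558 − 0.079 − 0.138 − 0.183 − 0.146 − 0.177 − 0.198 + 0.014 + 0.046 + 0.055 + 0.067 − 0.007 = 0.909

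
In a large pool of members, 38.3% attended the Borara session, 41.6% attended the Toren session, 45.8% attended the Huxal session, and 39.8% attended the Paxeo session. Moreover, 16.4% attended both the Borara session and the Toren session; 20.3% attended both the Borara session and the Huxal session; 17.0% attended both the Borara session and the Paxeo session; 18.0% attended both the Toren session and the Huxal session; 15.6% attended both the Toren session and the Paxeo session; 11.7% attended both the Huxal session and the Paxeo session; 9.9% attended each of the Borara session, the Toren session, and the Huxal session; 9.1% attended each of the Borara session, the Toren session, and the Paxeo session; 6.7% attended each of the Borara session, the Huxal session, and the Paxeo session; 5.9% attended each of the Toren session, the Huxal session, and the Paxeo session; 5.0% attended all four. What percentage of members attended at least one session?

93.1%

Using inclusion–exclusion:
P(union) = 38.3 + 41.6 + 45.8 + 39.8 − 16.4 − 20.3 − 17.0 − 18.0 − 15.6 − 11.7 + 9.9 + 9.1 + 6.7 + 5.9 − 5.0 = 93.1%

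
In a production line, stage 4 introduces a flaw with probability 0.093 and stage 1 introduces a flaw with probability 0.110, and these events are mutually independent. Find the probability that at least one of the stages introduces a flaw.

P(none) = (1 − 0.093) × (1 − 0.110) = 0.907 × 0.890 = 0.80723
P(at least one) = 1 − 0.80723 = 0.19277

0.19277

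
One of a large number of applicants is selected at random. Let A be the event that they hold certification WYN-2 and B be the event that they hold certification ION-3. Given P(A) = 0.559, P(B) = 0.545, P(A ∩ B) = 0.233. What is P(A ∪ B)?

P(A ∪ B) = 0.559 + 0.545 − 0.233 = 0.871

0.871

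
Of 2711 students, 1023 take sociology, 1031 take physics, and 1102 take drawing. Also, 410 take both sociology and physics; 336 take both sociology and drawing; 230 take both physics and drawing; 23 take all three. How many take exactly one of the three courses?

Using the inclusion–exclusion count for exactly one event:
N(exactly one) = 1023 + 1031 + 1102 − 2·410 − 2·336 − 2·230 + 3·23 = 1273

1273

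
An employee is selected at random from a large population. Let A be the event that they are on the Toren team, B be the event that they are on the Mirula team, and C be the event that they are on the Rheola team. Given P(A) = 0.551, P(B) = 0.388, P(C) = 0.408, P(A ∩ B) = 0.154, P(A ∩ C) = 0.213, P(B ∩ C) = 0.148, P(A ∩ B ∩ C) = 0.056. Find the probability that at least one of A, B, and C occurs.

Apply inclusion-exclusion:
P(A ∪ B ∪ C) = 0.551 + 0.388 + 0.408 − 0.154 − 0.213 − 0.148 + 0.056 = 0.888

0.888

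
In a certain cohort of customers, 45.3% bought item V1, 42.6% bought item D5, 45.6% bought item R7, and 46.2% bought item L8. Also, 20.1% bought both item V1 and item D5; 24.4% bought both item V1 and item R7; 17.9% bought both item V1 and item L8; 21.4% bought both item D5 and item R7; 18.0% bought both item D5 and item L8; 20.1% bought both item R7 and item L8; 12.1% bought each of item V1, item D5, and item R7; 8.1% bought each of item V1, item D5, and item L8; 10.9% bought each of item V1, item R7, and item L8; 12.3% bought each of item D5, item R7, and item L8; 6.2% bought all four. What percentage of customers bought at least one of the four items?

95.0%

Using inclusion–exclusion:
P(union) = 45.3 + 42.6 + 45.6 + 46.2 − 20.1 − 24.4 − 17.9 − 21.4 − 18.0 − 20.1 + 12.1 + 8.1 + 10.9 + 12.3 − 6.2 = 95.0%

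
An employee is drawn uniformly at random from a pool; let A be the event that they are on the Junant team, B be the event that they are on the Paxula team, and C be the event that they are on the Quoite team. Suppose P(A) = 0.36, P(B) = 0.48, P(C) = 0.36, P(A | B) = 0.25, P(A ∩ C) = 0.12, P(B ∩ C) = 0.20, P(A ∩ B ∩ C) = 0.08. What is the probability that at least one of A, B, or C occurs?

0.84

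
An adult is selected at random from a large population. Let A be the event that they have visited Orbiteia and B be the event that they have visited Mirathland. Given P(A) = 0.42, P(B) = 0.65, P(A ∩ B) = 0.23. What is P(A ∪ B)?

By inclusion-exclusion,
P(A ∪ B) = 0.42 + 0.65 − 0.23 = 0.84

0.84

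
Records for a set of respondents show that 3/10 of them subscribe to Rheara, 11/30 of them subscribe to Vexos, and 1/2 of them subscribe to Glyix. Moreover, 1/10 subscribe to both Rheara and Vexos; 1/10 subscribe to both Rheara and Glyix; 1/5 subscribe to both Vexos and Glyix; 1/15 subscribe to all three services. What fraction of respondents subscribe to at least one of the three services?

5/6

By inclusion-exclusion,
P(at least one) = 3/10 + 11/30 + 1/2 − 1/10 − 1/10 − 1/5 + 1/15 = 5/6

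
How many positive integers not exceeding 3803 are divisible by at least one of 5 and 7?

Apply inclusion-exclusion:
⌊3803/5⌋ + ⌊3803/7⌋ − ⌊3803/35⌋ = 760 + 543 − 108 = 1195

1195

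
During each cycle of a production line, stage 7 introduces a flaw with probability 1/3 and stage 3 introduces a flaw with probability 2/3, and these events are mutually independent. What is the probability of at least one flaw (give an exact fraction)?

7/9

Since the events are independent, P(none) is the product of the individual non-occurrence probabilities.
P(none) = (1 − 1/3) × (1 − 2/3) = 2/3 × 1/3 = 2/9
P(at least one) = 1 − 2/9 = 7/9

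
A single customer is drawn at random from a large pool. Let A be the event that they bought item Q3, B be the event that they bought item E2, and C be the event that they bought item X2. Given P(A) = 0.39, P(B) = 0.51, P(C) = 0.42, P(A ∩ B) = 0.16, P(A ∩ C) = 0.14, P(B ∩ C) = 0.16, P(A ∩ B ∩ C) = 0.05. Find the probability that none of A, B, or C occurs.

0.09

By inclusion–exclusion:
P(A ∪ B ∪ C) = 0.39 + 0.51 + 0.42 − 0.16 − 0.14 − 0.16 + 0.05 = 0.91
P(none) = 1 − 0.91 = 0.09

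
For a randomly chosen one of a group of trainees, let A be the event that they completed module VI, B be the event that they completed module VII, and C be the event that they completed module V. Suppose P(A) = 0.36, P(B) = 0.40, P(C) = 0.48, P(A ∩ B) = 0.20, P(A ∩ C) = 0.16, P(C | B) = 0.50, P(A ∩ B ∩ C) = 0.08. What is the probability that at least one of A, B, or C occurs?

P(B ∩ C) = P(B)·P(C|B) = 0.40 × 0.50 = 0.20
By inclusion–exclusion:
P(A ∪ B ∪ C) = 0.36 + 0.40 + 0.48 − 0.20 − 0.16 − 0.20 + 0.08 = 0.76

0.76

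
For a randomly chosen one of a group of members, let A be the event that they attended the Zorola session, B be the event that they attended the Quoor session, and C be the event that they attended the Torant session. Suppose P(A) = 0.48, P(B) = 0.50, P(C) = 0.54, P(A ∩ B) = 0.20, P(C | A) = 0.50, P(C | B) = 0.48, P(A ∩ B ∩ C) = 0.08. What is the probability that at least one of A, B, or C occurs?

P(A ∩ C) = P(A)·P(C|A) = 0.48 × 0.50 = 0.24
P(B ∩ C) = P(B)·P(C|B) = 0.50 × 0.48 = 0.24
P(A ∪ B ∪ C) = 0.48 + 0.50 + 0.54 − 0.20 − 0.24 − 0.24 + 0.08 = 0.92

0.92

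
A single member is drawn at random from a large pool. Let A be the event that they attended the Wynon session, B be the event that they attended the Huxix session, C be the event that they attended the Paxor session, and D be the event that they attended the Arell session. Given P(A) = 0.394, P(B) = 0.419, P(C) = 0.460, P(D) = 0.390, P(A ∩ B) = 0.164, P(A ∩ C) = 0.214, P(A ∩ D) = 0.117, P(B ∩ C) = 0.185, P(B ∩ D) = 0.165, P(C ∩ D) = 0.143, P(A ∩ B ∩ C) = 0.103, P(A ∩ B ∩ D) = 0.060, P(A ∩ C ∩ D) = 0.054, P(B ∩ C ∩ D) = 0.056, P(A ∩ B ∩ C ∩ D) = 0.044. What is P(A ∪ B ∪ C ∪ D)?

0.904

Apply inclusion-exclusion:
P(A ∪ B ∪ C ∪ D) = 0.394 + 0.419 + 0.460 + 0.390 − 0.164 − 0.214 − 0.117 − 0.185 − 0.165 − 0.143 + 0.103 + 0.060 + 0.054 + 0.056 − 0.044 = 0.904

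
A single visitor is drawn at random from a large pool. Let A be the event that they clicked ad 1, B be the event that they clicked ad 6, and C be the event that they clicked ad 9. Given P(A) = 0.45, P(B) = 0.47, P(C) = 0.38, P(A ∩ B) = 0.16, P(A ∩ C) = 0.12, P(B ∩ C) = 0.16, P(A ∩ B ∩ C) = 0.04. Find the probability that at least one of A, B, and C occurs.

0.90

Inclusion–exclusion gives
P(A ∪ B ∪ C) = 0.45 + 0.47 + 0.38 − 0.16 − 0.12 − 0.16 + 0.04 = 0.90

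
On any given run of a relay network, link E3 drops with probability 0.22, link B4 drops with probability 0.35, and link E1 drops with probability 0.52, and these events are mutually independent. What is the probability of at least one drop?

P(none) = (1 − 0.22) × (1 − 0.35) × (1 − 0.52) = 0.78 × 0.65 × 0.48 = 0.24336
P(at least one) = 1 − 0.24336 = 0.75664

0.75664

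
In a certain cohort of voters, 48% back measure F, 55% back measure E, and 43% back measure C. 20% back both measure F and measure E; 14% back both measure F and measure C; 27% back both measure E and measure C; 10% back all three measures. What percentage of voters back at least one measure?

P(≥1) = 48 + 55 + 43 − 20 − 14 − 27 + 10 = 95%

95%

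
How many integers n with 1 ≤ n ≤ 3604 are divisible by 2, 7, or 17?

floor(3604/2) + floor(3604/7) + floor(3604/17) − floor(3604/14) − floor(3604/34) − floor(3604/119) + floor(3604/238) = 1802 + 514 + 212 − 257 − 106 − 30 + 15 = 2150

2150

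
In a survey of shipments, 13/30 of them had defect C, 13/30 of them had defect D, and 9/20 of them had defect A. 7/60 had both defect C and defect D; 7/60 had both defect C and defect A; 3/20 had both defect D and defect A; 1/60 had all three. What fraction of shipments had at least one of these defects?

19/20

P(at least one) = 13/30 + 13/30 + 9/20 − 7/60 − 7/60 − 3/20 + 1/60 = 19/20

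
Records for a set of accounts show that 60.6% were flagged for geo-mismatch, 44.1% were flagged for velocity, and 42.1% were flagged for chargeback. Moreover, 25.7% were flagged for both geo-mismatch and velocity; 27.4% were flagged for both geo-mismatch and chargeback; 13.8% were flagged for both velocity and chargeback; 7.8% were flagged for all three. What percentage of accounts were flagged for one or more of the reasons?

By inclusion-exclusion,
P(union) = 60.6 + 44.1 + 42.1 − 25.7 − 27.4 − 13.8 + 7.8 = 87.7%

87.7%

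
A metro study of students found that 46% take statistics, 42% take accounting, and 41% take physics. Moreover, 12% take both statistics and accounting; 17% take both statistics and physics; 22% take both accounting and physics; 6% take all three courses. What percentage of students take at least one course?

84%

By inclusion–exclusion:
P(at least one) = 46 + 42 + 41 − 12 − 17 − 22 + 6 = 84%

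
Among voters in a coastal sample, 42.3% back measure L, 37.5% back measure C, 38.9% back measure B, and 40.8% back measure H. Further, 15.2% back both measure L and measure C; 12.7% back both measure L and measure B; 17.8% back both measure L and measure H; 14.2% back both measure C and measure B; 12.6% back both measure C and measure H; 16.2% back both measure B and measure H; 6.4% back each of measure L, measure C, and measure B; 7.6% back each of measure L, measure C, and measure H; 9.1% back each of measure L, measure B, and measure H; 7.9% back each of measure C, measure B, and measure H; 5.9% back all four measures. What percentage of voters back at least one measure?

95.9%

P(at least one) = 42.3 + 37.5 + 38.9 + 40.8 − 15.2 − 12.7 − 17.8 − 14.2 − 12.6 − 16.2 + 6.4 + 7.6 + 9.1 + 7.9 − 5.9 = 95.9%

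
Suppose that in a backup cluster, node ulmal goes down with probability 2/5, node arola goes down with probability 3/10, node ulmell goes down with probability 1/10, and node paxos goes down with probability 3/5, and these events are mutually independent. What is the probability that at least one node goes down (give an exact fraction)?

1061/1250

P(none) = (1 − 2/5) × (1 − 3/10) × (1 − 1/10) × (1 − 3/5) = 3/5 × 7/10 × 9/10 × 2/5 = 189/1250
P(at least one) = 1 − 189/1250 = 1061/1250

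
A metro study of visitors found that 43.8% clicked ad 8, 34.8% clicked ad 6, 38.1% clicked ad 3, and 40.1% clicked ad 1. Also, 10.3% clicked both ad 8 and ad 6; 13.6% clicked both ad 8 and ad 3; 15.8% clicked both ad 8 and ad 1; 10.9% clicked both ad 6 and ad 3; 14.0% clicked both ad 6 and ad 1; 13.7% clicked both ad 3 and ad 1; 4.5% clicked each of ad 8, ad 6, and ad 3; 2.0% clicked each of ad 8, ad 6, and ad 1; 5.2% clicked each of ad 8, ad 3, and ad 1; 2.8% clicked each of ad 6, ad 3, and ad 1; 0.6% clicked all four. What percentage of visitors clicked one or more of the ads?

Inclusion–exclusion gives
P(union) = 43.8 + 34.8 + 38.1 + 40.1 − 10.3 − 13.6 − 15.8 − 10.9 − 14.0 − 13.7 + 4.5 + 2.0 + 5.2 + 2.8 − 0.6 = 92.4%

92.4%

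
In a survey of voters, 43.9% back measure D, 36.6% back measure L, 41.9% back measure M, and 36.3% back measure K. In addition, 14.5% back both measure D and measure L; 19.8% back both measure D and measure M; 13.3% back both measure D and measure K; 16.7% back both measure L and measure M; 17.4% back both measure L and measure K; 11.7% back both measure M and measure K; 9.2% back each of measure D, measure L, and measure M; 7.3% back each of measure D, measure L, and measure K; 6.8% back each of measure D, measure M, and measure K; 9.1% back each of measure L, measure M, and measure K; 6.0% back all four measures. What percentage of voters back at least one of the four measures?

Using inclusion–exclusion:
P(at least one) = 43.9 + 36.6 + 41.9 + 36.3 − 14.5 − 19.8 − 13.3 − 16.7 − 17.4 − 11.7 + 9.2 + 7.3 + 6.8 + 9.1 − 6.0 = 91.7%

91.7%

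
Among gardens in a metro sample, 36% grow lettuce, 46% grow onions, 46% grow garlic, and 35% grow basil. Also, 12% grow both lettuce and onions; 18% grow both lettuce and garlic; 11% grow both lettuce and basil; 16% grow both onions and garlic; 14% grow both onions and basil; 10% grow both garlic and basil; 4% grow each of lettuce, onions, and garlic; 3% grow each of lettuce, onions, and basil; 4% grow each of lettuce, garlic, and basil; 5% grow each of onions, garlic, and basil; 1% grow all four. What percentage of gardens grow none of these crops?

3%

By inclusion–exclusion:
P(union) = 36 + 46 + 46 + 35 − 12 − 18 − 11 − 16 − 14 − 10 + 4 + 3 + 4 + 5 − 1 = 97%
P(none) = 100% − 97% = 3%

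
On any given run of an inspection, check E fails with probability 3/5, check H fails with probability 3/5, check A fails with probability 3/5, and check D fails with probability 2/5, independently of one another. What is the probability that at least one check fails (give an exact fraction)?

P(none) = (1 − 3/5) × (1 − 3/5) × (1 − 3/5) × (1 − 2/5) = 2/5 × 2/5 × 2/5 × 3/5 = 24/625
P(at least one) = 1 − 24/625 = 601/625

601/625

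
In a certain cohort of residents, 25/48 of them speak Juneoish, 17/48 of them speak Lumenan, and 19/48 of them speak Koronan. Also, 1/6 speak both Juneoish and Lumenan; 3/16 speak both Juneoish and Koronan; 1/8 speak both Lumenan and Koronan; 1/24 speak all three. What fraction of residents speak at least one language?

5/6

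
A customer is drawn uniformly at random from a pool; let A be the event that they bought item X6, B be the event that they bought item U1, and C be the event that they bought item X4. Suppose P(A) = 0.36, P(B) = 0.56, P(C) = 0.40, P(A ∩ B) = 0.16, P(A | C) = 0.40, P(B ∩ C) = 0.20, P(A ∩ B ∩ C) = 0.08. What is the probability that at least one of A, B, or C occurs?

P(A ∩ C) = P(C)·P(A|C) = 0.40 × 0.40 = 0.16
By inclusion-exclusion,
P(A ∪ B ∪ C) = 0.36 + 0.56 + 0.40 − 0.16 − 0.16 − 0.20 + 0.08 = 0.88

0.88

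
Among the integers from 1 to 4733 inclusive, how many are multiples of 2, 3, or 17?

Inclusion–exclusion gives
2366 + 1577 + 278 − 788 − 139 − 92 + 46 = 3248

3248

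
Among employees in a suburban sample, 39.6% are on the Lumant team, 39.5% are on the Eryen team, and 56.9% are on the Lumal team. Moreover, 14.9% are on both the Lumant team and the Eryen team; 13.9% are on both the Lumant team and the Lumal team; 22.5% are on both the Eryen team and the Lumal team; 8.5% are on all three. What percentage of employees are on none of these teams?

Inclusion–exclusion gives
P(union) = 39.6 + 39.5 + 56.9 − 14.9 − 13.9 − 22.5 + 8.5 = 93.2%
P(none) = 100% − 93.2% = 6.8%

6.8%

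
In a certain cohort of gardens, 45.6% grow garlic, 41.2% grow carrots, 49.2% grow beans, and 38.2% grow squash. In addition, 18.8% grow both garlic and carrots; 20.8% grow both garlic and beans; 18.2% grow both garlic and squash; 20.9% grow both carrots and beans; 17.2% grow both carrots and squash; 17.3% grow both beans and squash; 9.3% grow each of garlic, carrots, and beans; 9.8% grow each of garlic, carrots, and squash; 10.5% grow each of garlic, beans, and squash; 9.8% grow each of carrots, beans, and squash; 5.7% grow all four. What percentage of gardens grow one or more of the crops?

By inclusion-exclusion,
P(union) = 45.6 + 41.2 + 49.2 + 38.2 − 18.8 − 20.8 − 18.2 − 20.9 − 17.2 − 17.3 + 9.3 + 9.8 + 10.5 + 9.8 − 5.7 = 94.7%

94.7%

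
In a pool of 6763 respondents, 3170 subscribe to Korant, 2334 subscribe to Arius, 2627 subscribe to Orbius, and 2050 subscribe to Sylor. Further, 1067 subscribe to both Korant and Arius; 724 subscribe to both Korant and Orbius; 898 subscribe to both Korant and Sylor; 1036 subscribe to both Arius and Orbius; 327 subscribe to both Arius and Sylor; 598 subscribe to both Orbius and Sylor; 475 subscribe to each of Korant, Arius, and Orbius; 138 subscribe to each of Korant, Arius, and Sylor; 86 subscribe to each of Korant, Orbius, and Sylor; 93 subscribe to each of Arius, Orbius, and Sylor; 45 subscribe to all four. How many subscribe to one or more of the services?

6278

By inclusion-exclusion,
N(≥1) = 3170 + 2334 + 2627 + 2050 − 1067 − 724 − 898 − 1036 − 327 − 598 + 475 + 138 + 86 + 93 − 45 = 6278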